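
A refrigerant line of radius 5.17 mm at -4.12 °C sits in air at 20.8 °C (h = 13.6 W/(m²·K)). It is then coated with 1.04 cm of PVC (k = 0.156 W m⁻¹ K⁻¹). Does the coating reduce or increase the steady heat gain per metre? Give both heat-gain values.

increases: 11.0 → 13.3 W/m

Critical radius for a cylinder: r_cr = k/h = 0.0115 m = 1.15 cm.
Outer radius after coating: r₂ = 0.00517 + 0.0104 = 0.01557 m.
r₁ < r_cr < r₂: heat gain rises to a maximum at r_cr then falls. Whether the coating helps depends on whether Q(r₂) has dropped back below Q(r₁).
Bare: R = 1/(2πr₁h) = 2.264 m·K/W; Q = 24.92/2.264 = 11.0 W/m.
Coated: R = R_cond + R_conv = 1.876 m·K/W; Q = 24.92/1.876 = 13.3 W/m.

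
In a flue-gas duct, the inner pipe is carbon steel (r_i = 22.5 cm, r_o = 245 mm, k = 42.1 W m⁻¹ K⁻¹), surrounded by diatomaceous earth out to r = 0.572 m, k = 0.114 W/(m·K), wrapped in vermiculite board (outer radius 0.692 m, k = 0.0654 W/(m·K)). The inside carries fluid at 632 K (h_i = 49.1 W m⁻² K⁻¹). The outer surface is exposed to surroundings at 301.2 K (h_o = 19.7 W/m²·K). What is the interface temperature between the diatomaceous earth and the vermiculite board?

Treat each layer as a resistance in series:
  R'_conv,in = 1/(2πr h) = 1/(2π·0.225·49.1) = 0.01441 m·K/W
  R'_carbon steel = ln(0.245/0.225)/(2πk) = 0.08516/(2π·42.1) = 3.219×10^-4 m·K/W
  R'_diatomaceous earth = ln(0.572/0.245)/(2πk) = 0.8479/(2π·0.114) = 1.184 m·K/W
  R'_vermiculite board = ln(0.692/0.572)/(2πk) = 0.1904/(2π·0.0654) = 0.4635 m·K/W
  R'_conv,out = 1/(2πr h) = 1/(2π·0.692·19.7) = 0.01167 m·K/W
ΣR = 0.01441 + 3.219×10^-4 + 1.184 + 0.4635 + 0.01167 = 1.674 m·K/W
Q' = ΔT/ΣR = (632 K − 301.2 K)/1.674 = 197.6 W/m
From the inner boundary to the diatomaceous earth/vermiculite board interface, ΣR_partial = 1.199 m·K/W.
T_interface = T_in − Q'·ΣR_partial = 632 K − (197.6)(1.199) = 395 K

T = 395 K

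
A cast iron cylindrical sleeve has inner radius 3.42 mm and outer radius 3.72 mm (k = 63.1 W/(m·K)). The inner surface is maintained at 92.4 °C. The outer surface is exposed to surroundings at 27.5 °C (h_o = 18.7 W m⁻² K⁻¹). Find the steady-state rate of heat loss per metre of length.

Q' = 28.4 W/m

Resistance network (inner→outer):
  R'_cast iron = ln(0.00372/0.00342)/(2πk) = 0.08408/(2π·63.1) = 2.121×10^-4 m·K/W
  R'_conv,out = 1/(2πr h) = 1/(2π·0.00372·18.7) = 2.288 m·K/W
ΣR = 2.121×10^-4 + 2.288 = 2.288 m·K/W
Q' = ΔT/ΣR = (92.4 °C − 27.5 °C)/2.288 = 28.4 W/m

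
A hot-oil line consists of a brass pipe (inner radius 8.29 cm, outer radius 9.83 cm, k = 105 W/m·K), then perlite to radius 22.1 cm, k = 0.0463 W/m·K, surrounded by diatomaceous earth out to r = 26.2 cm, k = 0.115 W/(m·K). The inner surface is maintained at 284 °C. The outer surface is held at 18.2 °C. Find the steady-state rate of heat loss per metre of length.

Series thermal resistances, inner to outer:
  R'_brass = ln(0.0983/0.0829)/(2πk) = 0.1704/(2π·105) = 2.583×10^-4 m·K/W
  R'_perlite = ln(0.221/0.0983)/(2πk) = 0.8101/(2π·0.0463) = 2.785 m·K/W
  R'_diatomaceous earth = ln(0.262/0.221)/(2πk) = 0.1702/(2π·0.115) = 0.2355 m·K/W
ΣR = 2.583×10^-4 + 2.785 + 0.2355 = 3.021 m·K/W
Q' = ΔT/ΣR = (284 °C − 18.2 °C)/3.021 = 88.0 W/m

Q' = 88.0 W/m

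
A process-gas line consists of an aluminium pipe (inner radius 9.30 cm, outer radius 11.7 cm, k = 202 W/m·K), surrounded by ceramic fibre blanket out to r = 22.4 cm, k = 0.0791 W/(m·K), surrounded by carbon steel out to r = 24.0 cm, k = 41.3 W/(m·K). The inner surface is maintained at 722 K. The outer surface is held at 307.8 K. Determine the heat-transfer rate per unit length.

Series thermal resistances, inner to outer:
  R'_aluminium = ln(0.117/0.0930)/(2πk) = 0.2296/(2π·202) = 1.809×10^-4 m·K/W
  R'_ceramic fibre blanket = ln(0.224/0.117)/(2πk) = 0.6495/(2π·0.0791) = 1.307 m·K/W
  R'_carbon steel = ln(0.240/0.224)/(2πk) = 0.06899/(2π·41.3) = 2.659×10^-4 m·K/W
ΣR = 1.809×10^-4 + 1.307 + 2.659×10^-4 = 1.307 m·K/W
Q' = ΔT/ΣR = (722 K − 307.8 K)/1.307 = 317 W/m

Q' = 317 W/m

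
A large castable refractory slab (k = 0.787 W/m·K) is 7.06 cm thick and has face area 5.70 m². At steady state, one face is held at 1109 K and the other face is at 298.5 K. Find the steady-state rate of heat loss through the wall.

Q = kA·ΔT/L = 0.787 × 5.70 × |1109 K − 298.5 K| / 0.0706 = 51500 W

Q = 51500 W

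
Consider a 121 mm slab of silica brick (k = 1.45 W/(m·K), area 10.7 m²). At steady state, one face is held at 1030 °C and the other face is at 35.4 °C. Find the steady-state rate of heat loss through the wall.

Q = 1.28×10^5 W

Q = kA·ΔT/L = 1.45 × 10.7 × |1030 °C − 35.4 °C| / 0.121 = 1.28×10^5 W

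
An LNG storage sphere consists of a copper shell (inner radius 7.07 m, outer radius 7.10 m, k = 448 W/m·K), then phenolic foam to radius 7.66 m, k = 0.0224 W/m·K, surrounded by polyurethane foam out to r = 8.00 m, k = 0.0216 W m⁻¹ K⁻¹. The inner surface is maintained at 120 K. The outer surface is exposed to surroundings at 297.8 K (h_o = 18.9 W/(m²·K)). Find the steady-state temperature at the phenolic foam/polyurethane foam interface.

Series thermal resistances, inner to outer:
  R_copper = (1/7.07 − 1/7.10)/(4πk) = 5.976×10^-4/(4π·448) = 1.062×10^-7 K/W
  R_phenolic foam = (1/7.10 − 1/7.66)/(4πk) = 0.01030/(4π·0.0224) = 0.03658 K/W
  R_polyurethane foam = (1/7.66 − 1/8.00)/(4πk) = 0.005548/(4π·0.0216) = 0.02044 K/W
  R_conv,out = 1/(4πr²h) = 1/(4π·8.00²·18.9) = 6.579×10^-5 K/W
ΣR = 1.062×10^-7 + 0.03658 + 0.02044 + 6.579×10^-5 = 0.05709 K/W
Q = ΔT/ΣR = (120 K − 297.8 K)/0.05709 = -3114 W
From the inner boundary to the phenolic foam/polyurethane foam interface, ΣR_partial = 0.03658 K/W.
T_interface = T_in − Q·ΣR_partial = 120 K − (-3114)(0.03658) = 233.9 K

T = 233.9 K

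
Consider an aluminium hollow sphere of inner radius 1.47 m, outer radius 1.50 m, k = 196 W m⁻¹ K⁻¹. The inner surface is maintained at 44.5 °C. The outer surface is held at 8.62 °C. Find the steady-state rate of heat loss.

Q = 6500 kW

Q = 4πk·ΔT/(1/r₁ − 1/r₂) = 4π × 196 × 35.88 / (1/1.47 − 1/1.50) = 6.50×10^6 W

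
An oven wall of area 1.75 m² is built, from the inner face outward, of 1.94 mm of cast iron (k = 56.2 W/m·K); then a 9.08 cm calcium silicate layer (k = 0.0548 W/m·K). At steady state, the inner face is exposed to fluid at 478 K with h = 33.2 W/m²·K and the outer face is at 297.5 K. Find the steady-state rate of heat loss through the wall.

Q = 187 W

Treat each layer as a resistance in series:
  R_conv,in = 1/(hA) = 1/(33.2·1.75) = 0.01721 K/W
  R_cast iron = L/(kA) = 0.00194/(56.2·1.75) = 1.973×10^-5 K/W
  R_calcium silicate = L/(kA) = 0.0908/(0.0548·1.75) = 0.9468 K/W
ΣR = 0.01721 + 1.973×10^-5 + 0.9468 = 0.9640 K/W
Q = ΔT/ΣR = (478 K − 297.5 K)/0.9640 = 187 W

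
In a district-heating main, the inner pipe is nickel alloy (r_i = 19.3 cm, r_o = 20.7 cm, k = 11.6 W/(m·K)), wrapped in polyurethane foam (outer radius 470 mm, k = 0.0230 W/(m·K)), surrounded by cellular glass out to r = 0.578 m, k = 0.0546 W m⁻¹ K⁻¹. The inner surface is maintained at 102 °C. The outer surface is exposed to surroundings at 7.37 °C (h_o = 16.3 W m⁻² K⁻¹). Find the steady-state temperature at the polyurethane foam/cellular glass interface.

T = 16.7 °C

Resistance network (inner→outer):
  R'_nickel alloy = ln(0.207/0.193)/(2πk) = 0.07003/(2π·11.6) = 9.608×10^-4 m·K/W
  R'_polyurethane foam = ln(0.470/0.207)/(2πk) = 0.8200/(2π·0.0230) = 5.674 m·K/W
  R'_cellular glass = ln(0.578/0.470)/(2πk) = 0.2068/(2π·0.0546) = 0.6029 m·K/W
  R'_conv,out = 1/(2πr h) = 1/(2π·0.578·16.3) = 0.01689 m·K/W
ΣR = 9.608×10^-4 + 5.674 + 0.6029 + 0.01689 = 6.295 m·K/W
Q' = ΔT/ΣR = (102 °C − 7.37 °C)/6.295 = 15.03 W/m
From the inner boundary to the polyurethane foam/cellular glass interface, ΣR_partial = 5.675 m·K/W.
T_interface = T_in − Q'·ΣR_partial = 102 °C − (15.03)(5.675) = 16.7 °C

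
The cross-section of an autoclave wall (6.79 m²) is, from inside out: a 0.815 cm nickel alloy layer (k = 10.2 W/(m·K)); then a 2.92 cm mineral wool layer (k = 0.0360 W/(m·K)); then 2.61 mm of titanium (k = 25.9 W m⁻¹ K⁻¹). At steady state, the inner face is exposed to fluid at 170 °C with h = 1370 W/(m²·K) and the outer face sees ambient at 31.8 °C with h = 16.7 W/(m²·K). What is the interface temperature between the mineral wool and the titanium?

Series thermal resistances, inner to outer:
  R_conv,in = 1/(hA) = 1/(1370·6.79) = 1.075×10^-4 K/W
  R_nickel alloy = L/(kA) = 0.00815/(10.2·6.79) = 1.177×10^-4 K/W
  R_mineral wool = L/(kA) = 0.0292/(0.0360·6.79) = 0.1195 K/W
  R_titanium = L/(kA) = 0.00261/(25.9·6.79) = 1.484×10^-5 K/W
  R_conv,out = 1/(hA) = 1/(16.7·6.79) = 0.008819 K/W
ΣR = 1.075×10^-4 + 1.177×10^-4 + 0.1195 + 1.484×10^-5 + 0.008819 = 0.1286 K/W
Q = ΔT/ΣR = (170 °C − 31.8 °C)/0.1286 = 1075 W
From the inner boundary to the mineral wool/titanium interface, ΣR_partial = 0.1197 K/W.
T_interface = T_in − Q·ΣR_partial = 170 °C − (1075)(0.1197) = 41.3 °C

T = 41.3 °C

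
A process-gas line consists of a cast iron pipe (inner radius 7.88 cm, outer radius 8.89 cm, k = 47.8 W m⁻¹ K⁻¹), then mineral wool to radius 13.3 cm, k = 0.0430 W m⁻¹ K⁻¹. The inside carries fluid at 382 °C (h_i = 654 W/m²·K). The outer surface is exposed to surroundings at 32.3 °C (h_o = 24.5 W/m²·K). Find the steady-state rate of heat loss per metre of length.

Q' = 227 W/m

Resistance network (inner→outer):
  R'_conv,in = 1/(2πr h) = 1/(2π·0.0788·654) = 0.003088 m·K/W
  R'_cast iron = ln(0.0889/0.0788)/(2πk) = 0.1206/(2π·47.8) = 4.015×10^-4 m·K/W
  R'_mineral wool = ln(0.133/0.0889)/(2πk) = 0.4028/(2π·0.0430) = 1.491 m·K/W
  R'_conv,out = 1/(2πr h) = 1/(2π·0.133·24.5) = 0.04884 m·K/W
ΣR = 0.003088 + 4.015×10^-4 + 1.491 + 0.04884 = 1.543 m·K/W
Q' = ΔT/ΣR = (382 °C − 32.3 °C)/1.543 = 227 W/m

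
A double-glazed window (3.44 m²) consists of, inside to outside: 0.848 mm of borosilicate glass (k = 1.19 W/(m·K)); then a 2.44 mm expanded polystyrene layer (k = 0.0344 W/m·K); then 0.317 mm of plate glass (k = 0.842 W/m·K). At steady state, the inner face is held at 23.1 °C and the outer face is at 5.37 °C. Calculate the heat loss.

Resistance network (inner→outer):
  R_borosilicate glass = L/(kA) = 8.48×10^-4/(1.19·3.44) = 2.072×10^-4 K/W
  R_expanded polystyrene = L/(kA) = 0.00244/(0.0344·3.44) = 0.02062 K/W
  R_plate glass = L/(kA) = 3.17×10^-4/(0.842·3.44) = 1.094×10^-4 K/W
ΣR = 2.072×10^-4 + 0.02062 + 1.094×10^-4 = 0.02094 K/W
Q = ΔT/ΣR = (23.1 °C − 5.37 °C)/0.02094 = 847 W

Q = 847 W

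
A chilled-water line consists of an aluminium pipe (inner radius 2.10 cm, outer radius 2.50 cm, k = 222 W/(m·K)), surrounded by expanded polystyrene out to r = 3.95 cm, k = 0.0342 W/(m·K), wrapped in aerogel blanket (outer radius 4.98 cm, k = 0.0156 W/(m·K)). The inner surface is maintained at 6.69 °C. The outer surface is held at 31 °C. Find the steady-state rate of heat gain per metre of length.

Q' = 5.41 W/m

Series thermal resistances, inner to outer:
  R'_aluminium = ln(0.0250/0.0210)/(2πk) = 0.1744/(2π·222) = 1.250×10^-4 m·K/W
  R'_expanded polystyrene = ln(0.0395/0.0250)/(2πk) = 0.4574/(2π·0.0342) = 2.129 m·K/W
  R'_aerogel blanket = ln(0.0498/0.0395)/(2πk) = 0.2317/(2π·0.0156) = 2.364 m·K/W
ΣR = 1.250×10^-4 + 2.129 + 2.364 = 4.493 m·K/W
Q' = ΔT/ΣR = (6.69 °C − 31 °C)/4.493 = -5.41 W/m
(Negative Q' ⇒ heat flows inward; heat gain = 5.41 W/m.)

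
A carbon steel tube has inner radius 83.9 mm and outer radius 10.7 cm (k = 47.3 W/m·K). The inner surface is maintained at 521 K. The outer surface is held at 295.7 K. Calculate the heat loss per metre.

Q' = 2πk·ΔT/ln(r₂/r₁) = 2π × 47.3 × 225.3 / ln(0.107/0.0839) = 2.75×10^5 W/m

Q' = 2.75×10^5 W/m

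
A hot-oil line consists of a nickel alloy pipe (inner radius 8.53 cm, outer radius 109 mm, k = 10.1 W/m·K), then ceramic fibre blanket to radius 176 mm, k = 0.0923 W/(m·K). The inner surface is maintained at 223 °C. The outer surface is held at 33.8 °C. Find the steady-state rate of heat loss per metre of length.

Q' = 228 W/m

Resistance network (inner→outer):
  R'_nickel alloy = ln(0.109/0.0853)/(2πk) = 0.2452/(2π·10.1) = 0.003863 m·K/W
  R'_ceramic fibre blanket = ln(0.176/0.109)/(2πk) = 0.4791/(2π·0.0923) = 0.8262 m·K/W
ΣR = 0.003863 + 0.8262 = 0.8301 m·K/W
Q' = ΔT/ΣR = (223 °C − 33.8 °C)/0.8301 = 228 W/m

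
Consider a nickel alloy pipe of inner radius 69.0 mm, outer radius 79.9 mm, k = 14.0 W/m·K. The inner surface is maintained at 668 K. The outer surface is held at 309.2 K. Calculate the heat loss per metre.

Q' = 2πk·ΔT/ln(r₂/r₁) = 2π × 14.0 × 358.8 / ln(0.0799/0.0690) = 2.15×10^5 W/m

Q' = 215 kW/m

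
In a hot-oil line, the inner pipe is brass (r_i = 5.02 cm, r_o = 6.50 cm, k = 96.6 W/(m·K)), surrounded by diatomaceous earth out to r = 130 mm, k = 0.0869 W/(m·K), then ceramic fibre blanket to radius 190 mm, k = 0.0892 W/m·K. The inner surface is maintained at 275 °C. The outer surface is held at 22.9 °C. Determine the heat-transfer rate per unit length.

Q' = 129 W/m

Series thermal resistances, inner to outer:
  R'_brass = ln(0.0650/0.0502)/(2πk) = 0.2584/(2π·96.6) = 4.257×10^-4 m·K/W
  R'_diatomaceous earth = ln(0.130/0.0650)/(2πk) = 0.6931/(2π·0.0869) = 1.269 m·K/W
  R'_ceramic fibre blanket = ln(0.190/0.130)/(2πk) = 0.3795/(2π·0.0892) = 0.6771 m·K/W
ΣR = 4.257×10^-4 + 1.269 + 0.6771 = 1.947 m·K/W
Q' = ΔT/ΣR = (275 °C − 22.9 °C)/1.947 = 129 W/m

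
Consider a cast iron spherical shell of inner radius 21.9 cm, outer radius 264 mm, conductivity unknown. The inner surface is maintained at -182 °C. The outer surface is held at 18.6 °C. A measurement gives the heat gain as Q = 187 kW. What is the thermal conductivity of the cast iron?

ΣR = ΔT/Q = |-182 − 18.6|/1.87×10^5 = 0.001073 K/W
(1/r₁−1/r₂)/(4πk) = 0.001073 ⇒ k = 0.7783/(4π·0.001073) = 57.7 W/m·K

k = 57.7 W/m·K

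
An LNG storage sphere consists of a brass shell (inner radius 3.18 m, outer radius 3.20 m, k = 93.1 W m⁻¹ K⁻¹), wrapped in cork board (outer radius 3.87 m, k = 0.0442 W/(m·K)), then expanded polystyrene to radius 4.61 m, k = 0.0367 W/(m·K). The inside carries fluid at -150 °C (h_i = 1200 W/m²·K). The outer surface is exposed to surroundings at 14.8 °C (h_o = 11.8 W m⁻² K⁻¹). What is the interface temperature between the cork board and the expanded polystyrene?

Series thermal resistances, inner to outer:
  R_conv,in = 1/(4πr²h) = 1/(4π·3.18²·1200) = 6.558×10^-6 K/W
  R_brass = (1/3.18 − 1/3.20)/(4πk) = 0.001965/(4π·93.1) = 1.680×10^-6 K/W
  R_cork board = (1/3.20 − 1/3.87)/(4πk) = 0.05410/(4π·0.0442) = 0.09741 K/W
  R_expanded polystyrene = (1/3.87 − 1/4.61)/(4πk) = 0.04148/(4π·0.0367) = 0.08994 K/W
  R_conv,out = 1/(4πr²h) = 1/(4π·4.61²·11.8) = 3.173×10^-4 K/W
ΣR = 6.558×10^-6 + 1.680×10^-6 + 0.09741 + 0.08994 + 3.173×10^-4 = 0.1877 K/W
Q = ΔT/ΣR = (-150 °C − 14.8 °C)/0.1877 = -878.0 W
From the inner boundary to the cork board/expanded polystyrene interface, ΣR_partial = 0.09742 K/W.
T_interface = T_in − Q·ΣR_partial = -150 °C − (-878.0)(0.09742) = -64.5 °C

T = -64.5 °C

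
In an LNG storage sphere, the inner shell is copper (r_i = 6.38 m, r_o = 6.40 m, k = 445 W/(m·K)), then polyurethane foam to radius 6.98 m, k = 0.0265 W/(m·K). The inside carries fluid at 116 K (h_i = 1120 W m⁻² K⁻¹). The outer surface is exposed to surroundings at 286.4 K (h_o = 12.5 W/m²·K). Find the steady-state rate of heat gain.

Q = 4360 W

Treat each layer as a resistance in series:
  R_conv,in = 1/(4πr²h) = 1/(4π·6.38²·1120) = 1.746×10^-6 K/W
  R_copper = (1/6.38 − 1/6.40)/(4πk) = 4.898×10^-4/(4π·445) = 8.759×10^-8 K/W
  R_polyurethane foam = (1/6.40 − 1/6.98)/(4πk) = 0.01298/(4π·0.0265) = 0.03899 K/W
  R_conv,out = 1/(4πr²h) = 1/(4π·6.98²·12.5) = 1.307×10^-4 K/W
ΣR = 1.746×10^-6 + 8.759×10^-8 + 0.03899 + 1.307×10^-4 = 0.03912 K/W
Q = ΔT/ΣR = (116 K − 286.4 K)/0.03912 = -4360 W
(Negative Q ⇒ heat flows inward; heat gain = 4360 W.)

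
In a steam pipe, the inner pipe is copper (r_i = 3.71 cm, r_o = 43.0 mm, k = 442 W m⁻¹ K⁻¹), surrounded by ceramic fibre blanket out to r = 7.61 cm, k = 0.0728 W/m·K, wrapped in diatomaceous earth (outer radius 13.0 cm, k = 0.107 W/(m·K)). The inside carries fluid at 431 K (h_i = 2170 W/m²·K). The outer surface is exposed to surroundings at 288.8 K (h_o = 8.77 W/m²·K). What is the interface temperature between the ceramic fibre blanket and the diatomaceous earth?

Treat each layer as a resistance in series:
  R'_conv,in = 1/(2πr h) = 1/(2π·0.0371·2170) = 0.001977 m·K/W
  R'_copper = ln(0.0430/0.0371)/(2πk) = 0.1476/(2π·442) = 5.314×10^-5 m·K/W
  R'_ceramic fibre blanket = ln(0.0761/0.0430)/(2πk) = 0.5708/(2π·0.0728) = 1.248 m·K/W
  R'_diatomaceous earth = ln(0.130/0.0761)/(2πk) = 0.5355/(2π·0.107) = 0.7965 m·K/W
  R'_conv,out = 1/(2πr h) = 1/(2π·0.130·8.77) = 0.1396 m·K/W
ΣR = 0.001977 + 5.314×10^-5 + 1.248 + 0.7965 + 0.1396 = 2.186 m·K/W
Q' = ΔT/ΣR = (431 K − 288.8 K)/2.186 = 65.05 W/m
From the inner boundary to the ceramic fibre blanket/diatomaceous earth interface, ΣR_partial = 1.250 m·K/W.
T_interface = T_in − Q'·ΣR_partial = 431 K − (65.05)(1.250) = 349.7 K

T = 349.7 K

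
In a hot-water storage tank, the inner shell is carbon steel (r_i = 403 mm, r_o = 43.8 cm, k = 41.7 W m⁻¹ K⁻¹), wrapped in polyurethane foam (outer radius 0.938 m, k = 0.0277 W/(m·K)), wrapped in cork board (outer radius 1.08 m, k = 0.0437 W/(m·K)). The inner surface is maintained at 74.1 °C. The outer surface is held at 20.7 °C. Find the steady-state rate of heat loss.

Series thermal resistances, inner to outer:
  R_carbon steel = (1/0.403 − 1/0.438)/(4πk) = 0.1983/(4π·41.7) = 3.784×10^-4 K/W
  R_polyurethane foam = (1/0.438 − 1/0.938)/(4πk) = 1.217/(4π·0.0277) = 3.496 K/W
  R_cork board = (1/0.938 − 1/1.08)/(4πk) = 0.1402/(4π·0.0437) = 0.2553 K/W
ΣR = 3.784×10^-4 + 3.496 + 0.2553 = 3.752 K/W
Q = ΔT/ΣR = (74.1 °C − 20.7 °C)/3.752 = 14.2 W

Q = 14.2 W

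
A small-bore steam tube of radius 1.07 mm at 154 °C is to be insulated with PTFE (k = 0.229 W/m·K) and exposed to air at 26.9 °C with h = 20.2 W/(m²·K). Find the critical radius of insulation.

r_cr = 1.13 cm

For a cylinder, r_cr = k_ins/h = 0.229/20.2 = 0.0113 m = 1.13 cm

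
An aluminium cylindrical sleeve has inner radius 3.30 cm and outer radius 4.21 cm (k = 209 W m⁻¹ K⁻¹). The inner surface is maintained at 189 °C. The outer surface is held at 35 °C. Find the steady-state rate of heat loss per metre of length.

Q' = 2πk·ΔT/ln(r₂/r₁) = 2π × 209 × 154 / ln(0.0421/0.0330) = 8.30×10^5 W/m

Q' = 830 kW/m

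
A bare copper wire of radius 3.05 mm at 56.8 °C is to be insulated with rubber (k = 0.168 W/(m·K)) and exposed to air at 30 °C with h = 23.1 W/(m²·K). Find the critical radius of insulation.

For a cylinder, r_cr = k_ins/h = 0.168/23.1 = 0.00727 m = 0.727 cm

r_cr = 0.727 cm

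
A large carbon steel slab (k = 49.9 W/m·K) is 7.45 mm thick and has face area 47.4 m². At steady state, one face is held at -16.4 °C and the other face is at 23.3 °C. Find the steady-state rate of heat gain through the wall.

Q = kA·ΔT/L = 49.9 × 47.4 × |-16.4 °C − 23.3 °C| / 0.00745 = 1.26×10^7 W

Q = 1.26×10^7 W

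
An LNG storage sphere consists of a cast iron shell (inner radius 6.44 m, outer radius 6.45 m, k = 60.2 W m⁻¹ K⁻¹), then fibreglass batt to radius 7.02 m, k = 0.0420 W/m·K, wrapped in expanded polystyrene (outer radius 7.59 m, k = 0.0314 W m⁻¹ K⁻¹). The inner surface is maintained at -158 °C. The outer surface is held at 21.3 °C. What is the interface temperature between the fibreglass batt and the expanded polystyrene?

T = -74.1 °C

Resistance network (inner→outer):
  R_cast iron = (1/6.44 − 1/6.45)/(4πk) = 2.407×10^-4/(4π·60.2) = 3.182×10^-7 K/W
  R_fibreglass batt = (1/6.45 − 1/7.02)/(4πk) = 0.01259/(4π·0.0420) = 0.02385 K/W
  R_expanded polystyrene = (1/7.02 − 1/7.59)/(4πk) = 0.01070/(4π·0.0314) = 0.02711 K/W
ΣR = 3.182×10^-7 + 0.02385 + 0.02711 = 0.05096 K/W
Q = ΔT/ΣR = (-158 °C − 21.3 °C)/0.05096 = -3518 W
From the inner boundary to the fibreglass batt/expanded polystyrene interface, ΣR_partial = 0.02385 K/W.
T_interface = T_in − Q·ΣR_partial = -158 °C − (-3518)(0.02385) = -74.1 °C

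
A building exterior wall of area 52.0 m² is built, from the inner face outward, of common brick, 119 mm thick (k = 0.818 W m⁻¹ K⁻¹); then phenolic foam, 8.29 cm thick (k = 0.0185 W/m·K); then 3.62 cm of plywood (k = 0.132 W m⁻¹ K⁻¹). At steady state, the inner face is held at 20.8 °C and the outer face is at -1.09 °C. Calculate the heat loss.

Resistance network (inner→outer):
  R_common brick = L/(kA) = 0.119/(0.818·52.0) = 0.002798 K/W
  R_phenolic foam = L/(kA) = 0.0829/(0.0185·52.0) = 0.08617 K/W
  R_plywood = L/(kA) = 0.0362/(0.132·52.0) = 0.005274 K/W
ΣR = 0.002798 + 0.08617 + 0.005274 = 0.09424 K/W
Q = ΔT/ΣR = (20.8 °C − -1.09 °C)/0.09424 = 232 W

Q = 232 W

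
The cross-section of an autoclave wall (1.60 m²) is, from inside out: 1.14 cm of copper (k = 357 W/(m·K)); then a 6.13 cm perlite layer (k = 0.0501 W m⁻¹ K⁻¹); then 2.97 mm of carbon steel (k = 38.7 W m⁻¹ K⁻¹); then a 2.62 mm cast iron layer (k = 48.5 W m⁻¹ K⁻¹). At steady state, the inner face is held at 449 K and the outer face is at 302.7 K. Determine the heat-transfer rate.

Resistance network (inner→outer):
  R_copper = L/(kA) = 0.0114/(357·1.60) = 1.996×10^-5 K/W
  R_perlite = L/(kA) = 0.0613/(0.0501·1.60) = 0.7647 K/W
  R_carbon steel = L/(kA) = 0.00297/(38.7·1.60) = 4.797×10^-5 K/W
  R_cast iron = L/(kA) = 0.00262/(48.5·1.60) = 3.376×10^-5 K/W
ΣR = 1.996×10^-5 + 0.7647 + 4.797×10^-5 + 3.376×10^-5 = 0.7648 K/W
Q = ΔT/ΣR = (449 K − 302.7 K)/0.7648 = 191 W

Q = 191 W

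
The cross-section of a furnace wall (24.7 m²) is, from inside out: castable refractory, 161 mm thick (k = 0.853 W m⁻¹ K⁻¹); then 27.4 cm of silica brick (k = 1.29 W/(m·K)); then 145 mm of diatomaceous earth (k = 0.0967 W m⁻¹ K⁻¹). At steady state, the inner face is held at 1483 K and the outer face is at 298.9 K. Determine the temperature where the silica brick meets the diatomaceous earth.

T = 1233 K

Resistance network (inner→outer):
  R_castable refractory = L/(kA) = 0.161/(0.853·24.7) = 0.007642 K/W
  R_silica brick = L/(kA) = 0.274/(1.29·24.7) = 0.008599 K/W
  R_diatomaceous earth = L/(kA) = 0.145/(0.0967·24.7) = 0.06071 K/W
ΣR = 0.007642 + 0.008599 + 0.06071 = 0.07695 K/W
Q = ΔT/ΣR = (1483 K − 298.9 K)/0.07695 = 15390 W
From the inner boundary to the silica brick/diatomaceous earth interface, ΣR_partial = 0.01624 K/W.
T_interface = T_in − Q·ΣR_partial = 1483 K − (15390)(0.01624) = 1233 K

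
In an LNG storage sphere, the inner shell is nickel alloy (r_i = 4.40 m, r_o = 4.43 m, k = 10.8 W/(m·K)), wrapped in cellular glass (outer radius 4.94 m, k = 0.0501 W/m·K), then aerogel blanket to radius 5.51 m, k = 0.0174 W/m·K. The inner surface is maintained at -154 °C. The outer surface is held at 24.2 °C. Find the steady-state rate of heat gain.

Resistance network (inner→outer):
  R_nickel alloy = (1/4.40 − 1/4.43)/(4πk) = 0.001539/(4π·10.8) = 1.134×10^-5 K/W
  R_cellular glass = (1/4.43 − 1/4.94)/(4πk) = 0.02330/(4π·0.0501) = 0.03702 K/W
  R_aerogel blanket = (1/4.94 − 1/5.51)/(4πk) = 0.02094/(4π·0.0174) = 0.09577 K/W
ΣR = 1.134×10^-5 + 0.03702 + 0.09577 = 0.1328 K/W
Q = ΔT/ΣR = (-154 °C − 24.2 °C)/0.1328 = -1340 W
(Negative Q ⇒ heat flows inward; heat gain = 1340 W.)

Q = 1340 W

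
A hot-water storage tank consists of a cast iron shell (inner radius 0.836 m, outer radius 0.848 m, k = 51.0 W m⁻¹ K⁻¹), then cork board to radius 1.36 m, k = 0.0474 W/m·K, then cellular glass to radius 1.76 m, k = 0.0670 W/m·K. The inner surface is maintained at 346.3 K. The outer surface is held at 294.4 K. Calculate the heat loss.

Treat each layer as a resistance in series:
  R_cast iron = (1/0.836 − 1/0.848)/(4πk) = 0.01693/(4π·51.0) = 2.641×10^-5 K/W
  R_cork board = (1/0.848 − 1/1.36)/(4πk) = 0.4440/(4π·0.0474) = 0.7453 K/W
  R_cellular glass = (1/1.36 − 1/1.76)/(4πk) = 0.1671/(4π·0.0670) = 0.1985 K/W
ΣR = 2.641×10^-5 + 0.7453 + 0.1985 = 0.9438 K/W
Q = ΔT/ΣR = (346.3 K − 294.4 K)/0.9438 = 55.0 W

Q = 55.0 W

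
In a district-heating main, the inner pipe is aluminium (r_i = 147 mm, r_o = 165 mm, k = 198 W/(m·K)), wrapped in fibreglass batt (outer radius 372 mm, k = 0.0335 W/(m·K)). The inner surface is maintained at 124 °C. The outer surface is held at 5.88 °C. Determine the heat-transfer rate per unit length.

Q' = 30.6 W/m

Series thermal resistances, inner to outer:
  R'_aluminium = ln(0.165/0.147)/(2πk) = 0.1155/(2π·198) = 9.285×10^-5 m·K/W
  R'_fibreglass batt = ln(0.372/0.165)/(2πk) = 0.8129/(2π·0.0335) = 3.862 m·K/W
ΣR = 9.285×10^-5 + 3.862 = 3.862 m·K/W
Q' = ΔT/ΣR = (124 °C − 5.88 °C)/3.862 = 30.6 W/m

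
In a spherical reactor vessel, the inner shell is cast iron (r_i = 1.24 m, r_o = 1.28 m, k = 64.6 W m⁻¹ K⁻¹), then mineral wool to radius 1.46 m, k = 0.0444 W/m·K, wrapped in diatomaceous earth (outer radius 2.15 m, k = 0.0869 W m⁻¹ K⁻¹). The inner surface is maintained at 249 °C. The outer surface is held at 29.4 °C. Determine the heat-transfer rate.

Treat each layer as a resistance in series:
  R_cast iron = (1/1.24 − 1/1.28)/(4πk) = 0.02520/(4π·64.6) = 3.104×10^-5 K/W
  R_mineral wool = (1/1.28 − 1/1.46)/(4πk) = 0.09632/(4π·0.0444) = 0.1726 K/W
  R_diatomaceous earth = (1/1.46 − 1/2.15)/(4πk) = 0.2198/(4π·0.0869) = 0.2013 K/W
ΣR = 3.104×10^-5 + 0.1726 + 0.2013 = 0.3739 K/W
Q = ΔT/ΣR = (249 °C − 29.4 °C)/0.3739 = 587 W

Q = 587 W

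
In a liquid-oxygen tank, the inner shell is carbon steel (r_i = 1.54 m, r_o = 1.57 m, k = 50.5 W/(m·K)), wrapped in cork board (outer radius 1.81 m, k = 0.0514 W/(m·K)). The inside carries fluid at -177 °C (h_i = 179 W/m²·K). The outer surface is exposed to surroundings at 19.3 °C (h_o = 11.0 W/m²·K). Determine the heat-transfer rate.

Q = 1470 W

Treat each layer as a resistance in series:
  R_conv,in = 1/(4πr²h) = 1/(4π·1.54²·179) = 1.875×10^-4 K/W
  R_carbon steel = (1/1.54 − 1/1.57)/(4πk) = 0.01241/(4π·50.5) = 1.955×10^-5 K/W
  R_cork board = (1/1.57 − 1/1.81)/(4πk) = 0.08446/(4π·0.0514) = 0.1308 K/W
  R_conv,out = 1/(4πr²h) = 1/(4π·1.81²·11.0) = 0.002208 K/W
ΣR = 1.875×10^-4 + 1.955×10^-5 + 0.1308 + 0.002208 = 0.1332 K/W
Q = ΔT/ΣR = (-177 °C − 19.3 °C)/0.1332 = -1470 W
(Negative Q ⇒ heat flows inward; heat gain = 1470 W.)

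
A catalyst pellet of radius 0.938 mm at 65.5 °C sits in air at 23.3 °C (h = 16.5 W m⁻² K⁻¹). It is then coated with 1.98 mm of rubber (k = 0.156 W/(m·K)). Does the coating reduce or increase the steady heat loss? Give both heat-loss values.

increases: 0.00770 → 0.0451 W

Critical radius for a sphere: r_cr = 2k/h = 0.0189 m = 1.89 cm.
Outer radius after coating: r₂ = 9.38×10^-4 + 0.00198 = 0.002918 m.
Since r₁ < r_cr and r₂ ≤ r_cr, the coating moves toward the maximum at r_cr — heat loss rises.
Bare: R = 1/(4πr₁²h) = 5482 K/W; Q = 42.2/5482 = 0.00770 W.
Coated: R = R_cond + R_conv = 935.4 K/W; Q = 42.2/935.4 = 0.0451 W.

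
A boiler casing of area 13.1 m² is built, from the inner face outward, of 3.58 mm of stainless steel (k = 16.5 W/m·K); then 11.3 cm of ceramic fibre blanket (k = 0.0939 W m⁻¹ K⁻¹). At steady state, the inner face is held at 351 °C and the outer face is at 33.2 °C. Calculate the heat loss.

Resistance network (inner→outer):
  R_stainless steel = L/(kA) = 0.00358/(16.5·13.1) = 1.656×10^-5 K/W
  R_ceramic fibre blanket = L/(kA) = 0.113/(0.0939·13.1) = 0.09186 K/W
ΣR = 1.656×10^-5 + 0.09186 = 0.09188 K/W
Q = ΔT/ΣR = (351 °C − 33.2 °C)/0.09188 = 3460 W

Q = 3460 W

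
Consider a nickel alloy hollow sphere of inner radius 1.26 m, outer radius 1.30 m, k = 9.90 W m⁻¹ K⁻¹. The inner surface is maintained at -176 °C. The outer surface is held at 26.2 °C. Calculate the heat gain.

Q = 4πk·ΔT/(1/r₁ − 1/r₂) = 4π × 9.90 × 202.2 / (1/1.26 − 1/1.30) = 1.03×10^6 W

Q = 1.03×10^6 W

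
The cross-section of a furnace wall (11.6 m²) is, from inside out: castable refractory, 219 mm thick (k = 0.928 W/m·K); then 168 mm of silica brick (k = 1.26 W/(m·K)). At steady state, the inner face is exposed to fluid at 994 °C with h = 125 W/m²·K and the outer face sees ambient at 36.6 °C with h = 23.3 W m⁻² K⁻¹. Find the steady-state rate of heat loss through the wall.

Resistance network (inner→outer):
  R_conv,in = 1/(hA) = 1/(125·11.6) = 6.897×10^-4 K/W
  R_castable refractory = L/(kA) = 0.219/(0.928·11.6) = 0.02034 K/W
  R_silica brick = L/(kA) = 0.168/(1.26·11.6) = 0.01149 K/W
  R_conv,out = 1/(hA) = 1/(23.3·11.6) = 0.003700 K/W
ΣR = 6.897×10^-4 + 0.02034 + 0.01149 + 0.003700 = 0.03622 K/W
Q = ΔT/ΣR = (994 °C − 36.6 °C)/0.03622 = 26400 W

Q = 26.4 kW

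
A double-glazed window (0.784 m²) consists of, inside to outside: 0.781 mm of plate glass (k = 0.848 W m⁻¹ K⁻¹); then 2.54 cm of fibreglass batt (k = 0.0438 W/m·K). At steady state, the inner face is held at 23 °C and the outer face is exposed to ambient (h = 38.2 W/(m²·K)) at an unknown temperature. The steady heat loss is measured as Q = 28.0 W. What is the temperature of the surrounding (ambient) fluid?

Series resistances:
  R_plate glass = L/(kA) = 7.81×10^-4/(0.848·0.784) = 0.001175 K/W
  R_fibreglass batt = L/(kA) = 0.0254/(0.0438·0.784) = 0.7397 K/W
  R_conv,out = 1/(hA) = 1/(38.2·0.784) = 0.03339 K/W
ΣR = 0.7742 K/W
ΔT = Q·ΣR = 28.0 × 0.7742 = 21.68 K
Heat flows outward, so T_out = T_in − ΔT = 23 − 21.68 = 1.32 °C

T_out = 1.32 °C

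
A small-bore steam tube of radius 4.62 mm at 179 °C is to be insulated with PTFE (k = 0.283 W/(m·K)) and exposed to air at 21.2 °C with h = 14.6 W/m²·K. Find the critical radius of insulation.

For a cylinder, r_cr = k_ins/h = 0.283/14.6 = 0.0194 m = 1.94 cm

r_cr = 1.94 cm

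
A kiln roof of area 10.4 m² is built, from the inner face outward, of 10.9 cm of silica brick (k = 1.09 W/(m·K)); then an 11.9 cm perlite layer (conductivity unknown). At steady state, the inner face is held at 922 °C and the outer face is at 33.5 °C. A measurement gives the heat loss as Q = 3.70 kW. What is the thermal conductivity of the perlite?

ΣR = ΔT/Q = |922 − 33.5|/3700 = 0.2401 K/W
Known resistances:
  R_silica brick = L/(kA) = 0.109/(1.09·10.4) = 0.009615 K/W
R_perlite = ΣR − ΣR_known = 0.2401 − 0.009615 = 0.2305 K/W
L/(kA) = 0.2305 ⇒ k = 0.119/(0.2305·10.4) = 0.0496 W/m·K

k = 0.0496 W/m·K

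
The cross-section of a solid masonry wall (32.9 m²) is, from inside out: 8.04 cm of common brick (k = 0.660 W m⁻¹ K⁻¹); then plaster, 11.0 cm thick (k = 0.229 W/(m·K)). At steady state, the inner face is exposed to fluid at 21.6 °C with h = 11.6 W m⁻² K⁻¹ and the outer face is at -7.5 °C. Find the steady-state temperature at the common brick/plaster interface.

Series thermal resistances, inner to outer:
  R_conv,in = 1/(hA) = 1/(11.6·32.9) = 0.002620 K/W
  R_common brick = L/(kA) = 0.0804/(0.660·32.9) = 0.003703 K/W
  R_plaster = L/(kA) = 0.110/(0.229·32.9) = 0.01460 K/W
ΣR = 0.002620 + 0.003703 + 0.01460 = 0.02092 K/W
Q = ΔT/ΣR = (21.6 °C − -7.5 °C)/0.02092 = 1391 W
From the inner boundary to the common brick/plaster interface, ΣR_partial = 0.006323 K/W.
T_interface = T_in − Q·ΣR_partial = 21.6 °C − (1391)(0.006323) = 12.8 °C

T = 12.8 °C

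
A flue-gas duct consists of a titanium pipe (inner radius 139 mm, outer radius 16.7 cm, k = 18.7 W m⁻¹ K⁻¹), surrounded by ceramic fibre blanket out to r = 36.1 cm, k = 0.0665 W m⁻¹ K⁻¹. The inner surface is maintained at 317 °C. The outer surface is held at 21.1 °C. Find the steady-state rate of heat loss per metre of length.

Q' = 160 W/m

Treat each layer as a resistance in series:
  R'_titanium = ln(0.167/0.139)/(2πk) = 0.1835/(2π·18.7) = 0.001562 m·K/W
  R'_ceramic fibre blanket = ln(0.361/0.167)/(2πk) = 0.7709/(2π·0.0665) = 1.845 m·K/W
ΣR = 0.001562 + 1.845 = 1.847 m·K/W
Q' = ΔT/ΣR = (317 °C − 21.1 °C)/1.847 = 160 W/m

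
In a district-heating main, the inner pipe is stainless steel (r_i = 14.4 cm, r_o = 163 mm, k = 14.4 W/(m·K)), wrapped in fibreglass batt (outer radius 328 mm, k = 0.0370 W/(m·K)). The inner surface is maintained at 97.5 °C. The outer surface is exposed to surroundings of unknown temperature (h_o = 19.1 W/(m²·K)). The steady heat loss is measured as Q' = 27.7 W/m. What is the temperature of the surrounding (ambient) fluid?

T_out = 13.4 °C

Sum the resistances:
  R'_stainless steel = ln(0.163/0.144)/(2πk) = 0.1239/(2π·14.4) = 0.001370 m·K/W
  R'_fibreglass batt = ln(0.328/0.163)/(2πk) = 0.6993/(2π·0.0370) = 3.008 m·K/W
  R'_conv,out = 1/(2πr h) = 1/(2π·0.328·19.1) = 0.02540 m·K/W
ΣR = 3.035 m·K/W
ΔT = Q'·ΣR = 27.7 × 3.035 = 84.07 K
Heat flows outward, so T_out = T_in − ΔT = 97.5 − 84.07 = 13.4 °C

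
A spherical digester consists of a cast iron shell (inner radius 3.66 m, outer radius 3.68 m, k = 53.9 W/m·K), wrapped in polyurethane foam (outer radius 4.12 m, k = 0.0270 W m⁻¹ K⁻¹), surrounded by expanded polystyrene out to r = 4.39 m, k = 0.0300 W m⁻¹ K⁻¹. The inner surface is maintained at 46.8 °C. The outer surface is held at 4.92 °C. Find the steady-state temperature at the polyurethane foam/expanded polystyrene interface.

T = 18.2 °C

Resistance network (inner→outer):
  R_cast iron = (1/3.66 − 1/3.68)/(4πk) = 0.001485/(4π·53.9) = 2.192×10^-6 K/W
  R_polyurethane foam = (1/3.68 − 1/4.12)/(4πk) = 0.02902/(4π·0.0270) = 0.08553 K/W
  R_expanded polystyrene = (1/4.12 − 1/4.39)/(4πk) = 0.01493/(4π·0.0300) = 0.03960 K/W
ΣR = 2.192×10^-6 + 0.08553 + 0.03960 = 0.1251 K/W
Q = ΔT/ΣR = (46.8 °C − 4.92 °C)/0.1251 = 334.8 W
From the inner boundary to the polyurethane foam/expanded polystyrene interface, ΣR_partial = 0.08553 K/W.
T_interface = T_in − Q·ΣR_partial = 46.8 °C − (334.8)(0.08553) = 18.2 °C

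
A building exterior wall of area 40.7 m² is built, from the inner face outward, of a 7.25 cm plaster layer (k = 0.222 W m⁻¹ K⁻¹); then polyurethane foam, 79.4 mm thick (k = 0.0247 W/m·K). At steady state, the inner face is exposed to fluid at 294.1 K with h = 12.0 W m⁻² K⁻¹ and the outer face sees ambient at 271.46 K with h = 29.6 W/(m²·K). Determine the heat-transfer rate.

Treat each layer as a resistance in series:
  R_conv,in = 1/(hA) = 1/(12.0·40.7) = 0.002048 K/W
  R_plaster = L/(kA) = 0.0725/(0.222·40.7) = 0.008024 K/W
  R_polyurethane foam = L/(kA) = 0.0794/(0.0247·40.7) = 0.07898 K/W
  R_conv,out = 1/(hA) = 1/(29.6·40.7) = 8.301×10^-4 K/W
ΣR = 0.002048 + 0.008024 + 0.07898 + 8.301×10^-4 = 0.08988 K/W
Q = ΔT/ΣR = (294.1 K − 271.46 K)/0.08988 = 252 W

Q = 252 W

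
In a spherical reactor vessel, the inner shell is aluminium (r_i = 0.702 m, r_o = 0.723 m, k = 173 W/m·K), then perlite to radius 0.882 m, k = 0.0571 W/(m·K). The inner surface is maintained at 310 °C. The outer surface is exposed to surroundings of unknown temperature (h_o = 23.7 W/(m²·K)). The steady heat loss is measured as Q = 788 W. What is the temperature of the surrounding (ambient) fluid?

Sum the resistances:
  R_aluminium = (1/0.702 − 1/0.723)/(4πk) = 0.04138/(4π·173) = 1.903×10^-5 K/W
  R_perlite = (1/0.723 − 1/0.882)/(4πk) = 0.2493/(4π·0.0571) = 0.3475 K/W
  R_conv,out = 1/(4πr²h) = 1/(4π·0.882²·23.7) = 0.004316 K/W
ΣR = 0.3518 K/W
ΔT = Q·ΣR = 788 × 0.3518 = 277.2 K
Heat flows outward, so T_out = T_in − ΔT = 310 − 277.2 = 32.8 °C

T_out = 32.8 °C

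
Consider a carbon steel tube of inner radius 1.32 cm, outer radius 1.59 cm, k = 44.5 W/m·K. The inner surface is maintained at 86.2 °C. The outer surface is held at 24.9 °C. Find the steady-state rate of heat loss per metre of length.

Q' = 2πk·ΔT/ln(r₂/r₁) = 2π × 44.5 × 61.3 / ln(0.0159/0.0132) = 92100 W/m

Q' = 92.1 kW/m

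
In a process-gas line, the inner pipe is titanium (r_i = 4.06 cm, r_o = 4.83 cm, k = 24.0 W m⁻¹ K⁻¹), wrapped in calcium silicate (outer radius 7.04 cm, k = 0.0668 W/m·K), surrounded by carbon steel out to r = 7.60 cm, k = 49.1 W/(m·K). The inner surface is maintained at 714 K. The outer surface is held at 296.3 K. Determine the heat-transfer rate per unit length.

Q' = 465 W/m

Series thermal resistances, inner to outer:
  R'_titanium = ln(0.0483/0.0406)/(2πk) = 0.1737/(2π·24.0) = 0.001152 m·K/W
  R'_calcium silicate = ln(0.0704/0.0483)/(2πk) = 0.3768/(2π·0.0668) = 0.8977 m·K/W
  R'_carbon steel = ln(0.0760/0.0704)/(2πk) = 0.07654/(2π·49.1) = 2.481×10^-4 m·K/W
ΣR = 0.001152 + 0.8977 + 2.481×10^-4 = 0.8991 m·K/W
Q' = ΔT/ΣR = (714 K − 296.3 K)/0.8991 = 465 W/m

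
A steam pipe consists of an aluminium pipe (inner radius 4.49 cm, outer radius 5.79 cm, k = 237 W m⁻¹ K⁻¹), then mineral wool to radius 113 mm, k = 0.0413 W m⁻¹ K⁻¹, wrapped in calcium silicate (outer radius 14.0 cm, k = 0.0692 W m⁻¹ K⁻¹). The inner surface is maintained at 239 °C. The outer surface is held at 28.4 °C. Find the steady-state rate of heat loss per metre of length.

Series thermal resistances, inner to outer:
  R'_aluminium = ln(0.0579/0.0449)/(2πk) = 0.2543/(2π·237) = 1.708×10^-4 m·K/W
  R'_mineral wool = ln(0.113/0.0579)/(2πk) = 0.6687/(2π·0.0413) = 2.577 m·K/W
  R'_calcium silicate = ln(0.140/0.113)/(2πk) = 0.2143/(2π·0.0692) = 0.4928 m·K/W
ΣR = 1.708×10^-4 + 2.577 + 0.4928 = 3.070 m·K/W
Q' = ΔT/ΣR = (239 °C − 28.4 °C)/3.070 = 68.6 W/m

Q' = 68.6 W/m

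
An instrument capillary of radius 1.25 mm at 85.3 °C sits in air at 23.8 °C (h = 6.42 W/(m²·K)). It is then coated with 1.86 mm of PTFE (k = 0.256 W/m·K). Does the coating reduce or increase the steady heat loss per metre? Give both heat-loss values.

increases: 3.10 → 7.20 W/m

Critical radius for a cylinder: r_cr = k/h = 0.0399 m = 3.99 cm.
Outer radius after coating: r₂ = 0.00125 + 0.00186 = 0.00311 m.
Since r₁ < r_cr and r₂ ≤ r_cr, the coating moves toward the maximum at r_cr — heat loss rises.
Bare: R = 1/(2πr₁h) = 19.83 m·K/W; Q = 61.5/19.83 = 3.10 W/m.
Coated: R = R_cond + R_conv = 8.538 m·K/W; Q = 61.5/8.538 = 7.20 W/m.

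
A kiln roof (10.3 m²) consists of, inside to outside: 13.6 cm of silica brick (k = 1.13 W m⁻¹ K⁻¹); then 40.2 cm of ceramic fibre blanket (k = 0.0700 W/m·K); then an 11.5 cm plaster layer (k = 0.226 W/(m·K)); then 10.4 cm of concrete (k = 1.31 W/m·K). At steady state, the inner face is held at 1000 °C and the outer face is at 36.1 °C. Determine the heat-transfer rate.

Q = 1540 W

Resistance network (inner→outer):
  R_silica brick = L/(kA) = 0.136/(1.13·10.3) = 0.01168 K/W
  R_ceramic fibre blanket = L/(kA) = 0.402/(0.0700·10.3) = 0.5576 K/W
  R_plaster = L/(kA) = 0.115/(0.226·10.3) = 0.04940 K/W
  R_concrete = L/(kA) = 0.104/(1.31·10.3) = 0.007708 K/W
ΣR = 0.01168 + 0.5576 + 0.04940 + 0.007708 = 0.6264 K/W
Q = ΔT/ΣR = (1000 °C − 36.1 °C)/0.6264 = 1540 W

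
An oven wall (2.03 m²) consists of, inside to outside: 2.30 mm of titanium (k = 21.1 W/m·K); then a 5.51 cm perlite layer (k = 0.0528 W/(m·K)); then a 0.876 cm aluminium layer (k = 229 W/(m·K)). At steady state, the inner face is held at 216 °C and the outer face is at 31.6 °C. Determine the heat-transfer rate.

Resistance network (inner→outer):
  R_titanium = L/(kA) = 0.00230/(21.1·2.03) = 5.370×10^-5 K/W
  R_perlite = L/(kA) = 0.0551/(0.0528·2.03) = 0.5141 K/W
  R_aluminium = L/(kA) = 0.00876/(229·2.03) = 1.884×10^-5 K/W
ΣR = 5.370×10^-5 + 0.5141 + 1.884×10^-5 = 0.5142 K/W
Q = ΔT/ΣR = (216 °C − 31.6 °C)/0.5142 = 359 W

Q = 359 W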